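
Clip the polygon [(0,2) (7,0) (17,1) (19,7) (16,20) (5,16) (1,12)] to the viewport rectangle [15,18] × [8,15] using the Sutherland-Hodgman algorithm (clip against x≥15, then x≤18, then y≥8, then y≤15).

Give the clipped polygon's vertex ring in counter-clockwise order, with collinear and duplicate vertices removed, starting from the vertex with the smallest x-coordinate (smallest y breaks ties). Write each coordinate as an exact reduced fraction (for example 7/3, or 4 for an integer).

1. After x ≥ 15: [(15,4/5) (17,1) (19,7) (16,20) (15,216/11)]
2. After x ≤ 18: [(15,4/5) (17,1) (18,4) (18,34/3) (16,20) (15,216/11)]
3. After y ≥ 8: [(15,8) (18,8) (18,34/3) (16,20) (15,216/11)]
4. After y ≤ 15: [(15,15) (15,8) (18,8) (18,34/3) (223/13,15)]
5. Canonical ring: [(15,8) (18,8) (18,34/3) (223/13,15) (15,15)]

Clipped polygon: [(15,8) (18,8) (18,34/3) (223/13,15) (15,15)]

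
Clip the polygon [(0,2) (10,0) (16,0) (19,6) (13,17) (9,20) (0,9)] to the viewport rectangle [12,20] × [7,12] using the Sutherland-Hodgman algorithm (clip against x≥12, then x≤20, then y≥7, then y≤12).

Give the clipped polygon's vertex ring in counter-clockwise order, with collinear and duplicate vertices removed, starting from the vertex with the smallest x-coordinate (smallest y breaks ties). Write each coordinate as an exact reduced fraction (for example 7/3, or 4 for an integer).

Clipped polygon: [(12,7) (203/11,7) (173/11,12) (12,12)]

1. After x ≥ 12: [(12,0) (16,0) (19,6) (13,17) (12,71/4)]
2. After x ≤ 20: [(12,0) (16,0) (19,6) (13,17) (12,71/4)]
3. After y ≥ 7: [(12,7) (203/11,7) (13,17) (12,71/4)]
4. After y ≤ 12: [(12,12) (12,7) (203/11,7) (173/11,12)]
5. Canonical ring: [(12,7) (203/11,7) (173/11,12) (12,12)]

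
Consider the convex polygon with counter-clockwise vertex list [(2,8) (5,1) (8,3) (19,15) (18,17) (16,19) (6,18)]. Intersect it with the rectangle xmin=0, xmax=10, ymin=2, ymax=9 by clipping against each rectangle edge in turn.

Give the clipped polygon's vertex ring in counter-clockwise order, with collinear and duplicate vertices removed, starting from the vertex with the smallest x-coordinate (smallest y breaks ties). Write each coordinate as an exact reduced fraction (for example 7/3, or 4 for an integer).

1. After x ≥ 0: [(2,8) (5,1) (8,3) (19,15) (18,17) (16,19) (6,18)]
2. After x ≤ 10: [(2,8) (5,1) (8,3) (10,57/11) (10,92/5) (6,18)]
3. After y ≥ 2: [(2,8) (32/7,2) (13/2,2) (8,3) (10,57/11) (10,92/5) (6,18)]
4. After y ≤ 9: [(12/5,9) (2,8) (32/7,2) (13/2,2) (8,3) (10,57/11) (10,9)]
5. Canonical ring: [(2,8) (32/7,2) (13/2,2) (8,3) (10,57/11) (10,9) (12/5,9)]

Clipped polygon: [(2,8) (32/7,2) (13/2,2) (8,3) (10,57/11) (10,9) (12/5,9)]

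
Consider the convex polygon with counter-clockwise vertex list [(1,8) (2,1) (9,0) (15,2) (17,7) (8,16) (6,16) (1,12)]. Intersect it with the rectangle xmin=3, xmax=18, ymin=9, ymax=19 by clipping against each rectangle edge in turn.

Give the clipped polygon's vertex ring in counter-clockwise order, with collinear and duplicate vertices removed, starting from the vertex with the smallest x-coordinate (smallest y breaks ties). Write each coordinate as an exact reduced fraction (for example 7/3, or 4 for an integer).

1. After x ≥ 3: [(3,6/7) (9,0) (15,2) (17,7) (8,16) (6,16) (3,68/5)]
2. After x ≤ 18: [(3,6/7) (9,0) (15,2) (17,7) (8,16) (6,16) (3,68/5)]
3. After y ≥ 9: [(3,9) (15,9) (8,16) (6,16) (3,68/5)]
4. After y ≤ 19: [(3,9) (15,9) (8,16) (6,16) (3,68/5)]
5. Canonical ring: [(3,9) (15,9) (8,16) (6,16) (3,68/5)]

Clipped polygon: [(3,9) (15,9) (8,16) (6,16) (3,68/5)]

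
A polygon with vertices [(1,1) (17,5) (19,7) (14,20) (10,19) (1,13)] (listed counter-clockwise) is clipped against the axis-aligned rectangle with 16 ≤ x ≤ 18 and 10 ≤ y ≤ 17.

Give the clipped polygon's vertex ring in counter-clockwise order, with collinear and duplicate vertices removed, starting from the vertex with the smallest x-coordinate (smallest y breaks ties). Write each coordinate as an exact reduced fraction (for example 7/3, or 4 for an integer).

Clipped polygon: [(16,10) (232/13,10) (16,74/5)]

1. After x ≥ 16: [(16,19/4) (17,5) (19,7) (16,74/5)]
2. After x ≤ 18: [(16,19/4) (17,5) (18,6) (18,48/5) (16,74/5)]
3. After y ≥ 10: [(16,10) (232/13,10) (16,74/5)]
4. After y ≤ 17: [(16,10) (232/13,10) (16,74/5)]
5. Canonical ring: [(16,10) (232/13,10) (16,74/5)]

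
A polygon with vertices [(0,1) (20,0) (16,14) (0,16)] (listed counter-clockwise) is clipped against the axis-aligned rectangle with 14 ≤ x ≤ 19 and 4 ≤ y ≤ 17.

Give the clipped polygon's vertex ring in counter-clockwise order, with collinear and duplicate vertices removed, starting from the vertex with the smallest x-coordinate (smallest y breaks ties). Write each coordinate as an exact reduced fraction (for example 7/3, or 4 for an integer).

1. After x ≥ 14: [(14,3/10) (20,0) (16,14) (14,57/4)]
2. After x ≤ 19: [(14,3/10) (19,1/20) (19,7/2) (16,14) (14,57/4)]
3. After y ≥ 4: [(14,4) (132/7,4) (16,14) (14,57/4)]
4. After y ≤ 17: [(14,4) (132/7,4) (16,14) (14,57/4)]
5. Canonical ring: [(14,4) (132/7,4) (16,14) (14,57/4)]

Clipped polygon: [(14,4) (132/7,4) (16,14) (14,57/4)]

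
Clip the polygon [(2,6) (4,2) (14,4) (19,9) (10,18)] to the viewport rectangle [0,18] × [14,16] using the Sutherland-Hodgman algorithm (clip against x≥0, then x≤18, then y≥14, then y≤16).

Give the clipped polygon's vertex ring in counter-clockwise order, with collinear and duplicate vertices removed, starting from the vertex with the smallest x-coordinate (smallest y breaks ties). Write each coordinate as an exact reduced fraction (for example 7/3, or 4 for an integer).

Clipped polygon: [(22/3,14) (14,14) (12,16) (26/3,16)]

1. After x ≥ 0: [(2,6) (4,2) (14,4) (19,9) (10,18)]
2. After x ≤ 18: [(2,6) (4,2) (14,4) (18,8) (18,10) (10,18)]
3. After y ≥ 14: [(22/3,14) (14,14) (10,18)]
4. After y ≤ 16: [(26/3,16) (22/3,14) (14,14) (12,16)]
5. Canonical ring: [(22/3,14) (14,14) (12,16) (26/3,16)]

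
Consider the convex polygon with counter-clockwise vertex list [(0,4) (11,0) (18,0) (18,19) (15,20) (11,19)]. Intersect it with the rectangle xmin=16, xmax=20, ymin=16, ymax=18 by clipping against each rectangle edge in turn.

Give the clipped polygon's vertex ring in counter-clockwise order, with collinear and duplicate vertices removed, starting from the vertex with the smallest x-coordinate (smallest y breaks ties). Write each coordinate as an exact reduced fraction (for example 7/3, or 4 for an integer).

1. After x ≥ 16: [(16,0) (18,0) (18,19) (16,59/3)]
2. After x ≤ 20: [(16,0) (18,0) (18,19) (16,59/3)]
3. After y ≥ 16: [(16,16) (18,16) (18,19) (16,59/3)]
4. After y ≤ 18: [(16,18) (16,16) (18,16) (18,18)]
5. Canonical ring: [(16,16) (18,16) (18,18) (16,18)]

Clipped polygon: [(16,16) (18,16) (18,18) (16,18)]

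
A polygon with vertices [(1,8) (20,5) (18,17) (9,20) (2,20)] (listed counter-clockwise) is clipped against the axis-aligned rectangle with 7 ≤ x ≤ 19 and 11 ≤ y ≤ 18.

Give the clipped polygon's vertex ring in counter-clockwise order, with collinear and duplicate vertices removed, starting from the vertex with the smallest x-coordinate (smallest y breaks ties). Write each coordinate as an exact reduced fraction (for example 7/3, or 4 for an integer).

Clipped polygon: [(7,11) (19,11) (18,17) (15,18) (7,18)]

1. After x ≥ 7: [(7,134/19) (20,5) (18,17) (9,20) (7,20)]
2. After x ≤ 19: [(7,134/19) (19,98/19) (19,11) (18,17) (9,20) (7,20)]
3. After y ≥ 11: [(7,11) (19,11) (19,11) (18,17) (9,20) (7,20)]
4. After y ≤ 18: [(7,18) (7,11) (19,11) (19,11) (18,17) (15,18)]
5. Canonical ring: [(7,11) (19,11) (18,17) (15,18) (7,18)]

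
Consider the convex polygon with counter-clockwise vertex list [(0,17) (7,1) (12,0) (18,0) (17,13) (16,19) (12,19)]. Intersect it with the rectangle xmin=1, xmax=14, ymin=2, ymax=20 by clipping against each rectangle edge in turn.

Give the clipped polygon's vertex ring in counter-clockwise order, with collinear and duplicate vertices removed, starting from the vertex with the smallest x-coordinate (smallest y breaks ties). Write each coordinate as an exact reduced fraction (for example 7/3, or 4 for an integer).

Clipped polygon: [(1,103/7) (105/16,2) (14,2) (14,19) (12,19) (1,103/6)]

1. After x ≥ 1: [(1,103/6) (1,103/7) (7,1) (12,0) (18,0) (17,13) (16,19) (12,19)]
2. After x ≤ 14: [(1,103/6) (1,103/7) (7,1) (12,0) (14,0) (14,19) (12,19)]
3. After y ≥ 2: [(1,103/6) (1,103/7) (105/16,2) (14,2) (14,19) (12,19)]
4. After y ≤ 20: [(1,103/6) (1,103/7) (105/16,2) (14,2) (14,19) (12,19)]
5. Canonical ring: [(1,103/7) (105/16,2) (14,2) (14,19) (12,19) (1,103/6)]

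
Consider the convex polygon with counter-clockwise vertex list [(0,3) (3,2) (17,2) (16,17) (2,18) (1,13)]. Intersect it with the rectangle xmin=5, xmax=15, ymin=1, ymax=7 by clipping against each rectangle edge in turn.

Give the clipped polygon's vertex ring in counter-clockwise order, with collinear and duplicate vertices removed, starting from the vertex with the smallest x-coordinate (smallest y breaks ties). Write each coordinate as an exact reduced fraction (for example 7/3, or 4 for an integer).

Clipped polygon: [(5,2) (15,2) (15,7) (5,7)]

1. After x ≥ 5: [(5,2) (17,2) (16,17) (5,249/14)]
2. After x ≤ 15: [(5,2) (15,2) (15,239/14) (5,249/14)]
3. After y ≥ 1: [(5,2) (15,2) (15,239/14) (5,249/14)]
4. After y ≤ 7: [(5,7) (5,2) (15,2) (15,7)]
5. Canonical ring: [(5,2) (15,2) (15,7) (5,7)]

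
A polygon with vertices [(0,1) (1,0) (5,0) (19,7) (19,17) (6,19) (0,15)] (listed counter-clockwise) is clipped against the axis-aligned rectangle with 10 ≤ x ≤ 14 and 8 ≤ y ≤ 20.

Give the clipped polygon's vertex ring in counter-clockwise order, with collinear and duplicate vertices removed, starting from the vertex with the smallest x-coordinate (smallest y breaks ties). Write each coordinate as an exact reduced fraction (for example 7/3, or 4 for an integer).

1. After x ≥ 10: [(10,5/2) (19,7) (19,17) (10,239/13)]
2. After x ≤ 14: [(10,5/2) (14,9/2) (14,231/13) (10,239/13)]
3. After y ≥ 8: [(10,8) (14,8) (14,231/13) (10,239/13)]
4. After y ≤ 20: [(10,8) (14,8) (14,231/13) (10,239/13)]
5. Canonical ring: [(10,8) (14,8) (14,231/13) (10,239/13)]

Clipped polygon: [(10,8) (14,8) (14,231/13) (10,239/13)]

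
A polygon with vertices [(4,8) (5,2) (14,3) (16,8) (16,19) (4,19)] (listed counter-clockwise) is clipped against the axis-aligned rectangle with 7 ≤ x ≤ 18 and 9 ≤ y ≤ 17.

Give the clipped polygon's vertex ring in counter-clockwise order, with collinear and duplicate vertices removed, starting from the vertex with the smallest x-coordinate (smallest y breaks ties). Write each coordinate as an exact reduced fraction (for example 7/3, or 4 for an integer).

1. After x ≥ 7: [(7,20/9) (14,3) (16,8) (16,19) (7,19)]
2. After x ≤ 18: [(7,20/9) (14,3) (16,8) (16,19) (7,19)]
3. After y ≥ 9: [(7,9) (16,9) (16,19) (7,19)]
4. After y ≤ 17: [(7,17) (7,9) (16,9) (16,17)]
5. Canonical ring: [(7,9) (16,9) (16,17) (7,17)]

Clipped polygon: [(7,9) (16,9) (16,17) (7,17)]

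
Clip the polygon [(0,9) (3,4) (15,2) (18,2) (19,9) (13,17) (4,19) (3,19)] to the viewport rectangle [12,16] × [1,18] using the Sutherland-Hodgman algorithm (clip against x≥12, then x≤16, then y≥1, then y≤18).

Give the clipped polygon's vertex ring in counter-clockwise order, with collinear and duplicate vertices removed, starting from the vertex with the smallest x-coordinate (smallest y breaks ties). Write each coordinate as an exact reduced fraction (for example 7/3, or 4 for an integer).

1. After x ≥ 12: [(12,5/2) (15,2) (18,2) (19,9) (13,17) (12,155/9)]
2. After x ≤ 16: [(12,5/2) (15,2) (16,2) (16,13) (13,17) (12,155/9)]
3. After y ≥ 1: [(12,5/2) (15,2) (16,2) (16,13) (13,17) (12,155/9)]
4. After y ≤ 18: [(12,5/2) (15,2) (16,2) (16,13) (13,17) (12,155/9)]
5. Canonical ring: [(12,5/2) (15,2) (16,2) (16,13) (13,17) (12,155/9)]

Clipped polygon: [(12,5/2) (15,2) (16,2) (16,13) (13,17) (12,155/9)]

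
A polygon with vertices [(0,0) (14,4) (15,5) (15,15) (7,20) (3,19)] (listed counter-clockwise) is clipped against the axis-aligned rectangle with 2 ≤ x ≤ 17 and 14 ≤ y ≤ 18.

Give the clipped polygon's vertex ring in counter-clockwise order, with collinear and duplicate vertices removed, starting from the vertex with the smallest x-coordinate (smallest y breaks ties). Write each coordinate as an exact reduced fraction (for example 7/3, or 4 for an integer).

1. After x ≥ 2: [(2,38/3) (2,4/7) (14,4) (15,5) (15,15) (7,20) (3,19)]
2. After x ≤ 17: [(2,38/3) (2,4/7) (14,4) (15,5) (15,15) (7,20) (3,19)]
3. After y ≥ 14: [(42/19,14) (15,14) (15,15) (7,20) (3,19)]
4. After y ≤ 18: [(54/19,18) (42/19,14) (15,14) (15,15) (51/5,18)]
5. Canonical ring: [(42/19,14) (15,14) (15,15) (51/5,18) (54/19,18)]

Clipped polygon: [(42/19,14) (15,14) (15,15) (51/5,18) (54/19,18)]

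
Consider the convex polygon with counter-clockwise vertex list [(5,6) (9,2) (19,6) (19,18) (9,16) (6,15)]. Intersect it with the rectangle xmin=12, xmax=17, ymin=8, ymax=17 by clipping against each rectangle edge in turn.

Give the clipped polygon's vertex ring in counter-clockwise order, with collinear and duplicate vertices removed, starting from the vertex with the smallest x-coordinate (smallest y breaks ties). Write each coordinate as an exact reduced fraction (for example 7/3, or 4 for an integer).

1. After x ≥ 12: [(12,16/5) (19,6) (19,18) (12,83/5)]
2. After x ≤ 17: [(12,16/5) (17,26/5) (17,88/5) (12,83/5)]
3. After y ≥ 8: [(12,8) (17,8) (17,88/5) (12,83/5)]
4. After y ≤ 17: [(12,8) (17,8) (17,17) (14,17) (12,83/5)]
5. Canonical ring: [(12,8) (17,8) (17,17) (14,17) (12,83/5)]

Clipped polygon: [(12,8) (17,8) (17,17) (14,17) (12,83/5)]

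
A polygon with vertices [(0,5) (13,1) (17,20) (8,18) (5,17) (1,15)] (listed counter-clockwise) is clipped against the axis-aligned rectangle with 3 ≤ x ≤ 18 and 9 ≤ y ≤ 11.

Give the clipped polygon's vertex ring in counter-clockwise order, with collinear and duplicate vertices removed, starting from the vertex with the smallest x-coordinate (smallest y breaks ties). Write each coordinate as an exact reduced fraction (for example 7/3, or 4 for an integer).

Clipped polygon: [(3,9) (279/19,9) (287/19,11) (3,11)]

1. After x ≥ 3: [(3,53/13) (13,1) (17,20) (8,18) (5,17) (3,16)]
2. After x ≤ 18: [(3,53/13) (13,1) (17,20) (8,18) (5,17) (3,16)]
3. After y ≥ 9: [(3,9) (279/19,9) (17,20) (8,18) (5,17) (3,16)]
4. After y ≤ 11: [(3,11) (3,9) (279/19,9) (287/19,11)]
5. Canonical ring: [(3,9) (279/19,9) (287/19,11) (3,11)]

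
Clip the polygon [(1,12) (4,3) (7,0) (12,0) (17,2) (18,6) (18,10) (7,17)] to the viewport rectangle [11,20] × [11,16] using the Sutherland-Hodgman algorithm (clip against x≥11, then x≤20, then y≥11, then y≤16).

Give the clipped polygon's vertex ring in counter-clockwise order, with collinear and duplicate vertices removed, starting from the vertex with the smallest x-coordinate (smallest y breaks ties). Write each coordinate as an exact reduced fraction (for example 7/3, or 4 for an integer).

Clipped polygon: [(11,11) (115/7,11) (11,159/11)]

1. After x ≥ 11: [(11,0) (12,0) (17,2) (18,6) (18,10) (11,159/11)]
2. After x ≤ 20: [(11,0) (12,0) (17,2) (18,6) (18,10) (11,159/11)]
3. After y ≥ 11: [(11,11) (115/7,11) (11,159/11)]
4. After y ≤ 16: [(11,11) (115/7,11) (11,159/11)]
5. Canonical ring: [(11,11) (115/7,11) (11,159/11)]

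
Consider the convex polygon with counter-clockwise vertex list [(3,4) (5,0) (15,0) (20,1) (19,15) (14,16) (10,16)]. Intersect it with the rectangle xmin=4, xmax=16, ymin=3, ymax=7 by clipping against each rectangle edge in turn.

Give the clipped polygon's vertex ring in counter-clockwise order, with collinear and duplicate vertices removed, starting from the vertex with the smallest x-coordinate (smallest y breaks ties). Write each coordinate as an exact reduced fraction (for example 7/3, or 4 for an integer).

Clipped polygon: [(4,3) (16,3) (16,7) (19/4,7) (4,40/7)]

1. After x ≥ 4: [(4,40/7) (4,2) (5,0) (15,0) (20,1) (19,15) (14,16) (10,16)]
2. After x ≤ 16: [(4,40/7) (4,2) (5,0) (15,0) (16,1/5) (16,78/5) (14,16) (10,16)]
3. After y ≥ 3: [(4,40/7) (4,3) (16,3) (16,78/5) (14,16) (10,16)]
4. After y ≤ 7: [(19/4,7) (4,40/7) (4,3) (16,3) (16,7)]
5. Canonical ring: [(4,3) (16,3) (16,7) (19/4,7) (4,40/7)]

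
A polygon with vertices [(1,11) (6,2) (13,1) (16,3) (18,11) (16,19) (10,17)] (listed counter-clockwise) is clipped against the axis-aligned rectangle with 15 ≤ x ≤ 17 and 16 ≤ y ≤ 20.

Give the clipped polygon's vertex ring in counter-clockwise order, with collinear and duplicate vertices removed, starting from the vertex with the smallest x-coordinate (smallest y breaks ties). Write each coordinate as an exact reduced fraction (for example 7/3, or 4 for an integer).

Clipped polygon: [(15,16) (67/4,16) (16,19) (15,56/3)]

1. After x ≥ 15: [(15,7/3) (16,3) (18,11) (16,19) (15,56/3)]
2. After x ≤ 17: [(15,7/3) (16,3) (17,7) (17,15) (16,19) (15,56/3)]
3. After y ≥ 16: [(15,16) (67/4,16) (16,19) (15,56/3)]
4. After y ≤ 20: [(15,16) (67/4,16) (16,19) (15,56/3)]
5. Canonical ring: [(15,16) (67/4,16) (16,19) (15,56/3)]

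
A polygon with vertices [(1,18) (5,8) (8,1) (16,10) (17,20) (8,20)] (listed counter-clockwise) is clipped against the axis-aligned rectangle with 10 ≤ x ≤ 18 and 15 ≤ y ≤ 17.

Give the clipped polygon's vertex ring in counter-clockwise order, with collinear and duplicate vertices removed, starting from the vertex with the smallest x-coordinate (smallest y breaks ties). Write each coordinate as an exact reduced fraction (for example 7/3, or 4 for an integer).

Clipped polygon: [(10,15) (33/2,15) (167/10,17) (10,17)]

1. After x ≥ 10: [(10,13/4) (16,10) (17,20) (10,20)]
2. After x ≤ 18: [(10,13/4) (16,10) (17,20) (10,20)]
3. After y ≥ 15: [(10,15) (33/2,15) (17,20) (10,20)]
4. After y ≤ 17: [(10,17) (10,15) (33/2,15) (167/10,17)]
5. Canonical ring: [(10,15) (33/2,15) (167/10,17) (10,17)]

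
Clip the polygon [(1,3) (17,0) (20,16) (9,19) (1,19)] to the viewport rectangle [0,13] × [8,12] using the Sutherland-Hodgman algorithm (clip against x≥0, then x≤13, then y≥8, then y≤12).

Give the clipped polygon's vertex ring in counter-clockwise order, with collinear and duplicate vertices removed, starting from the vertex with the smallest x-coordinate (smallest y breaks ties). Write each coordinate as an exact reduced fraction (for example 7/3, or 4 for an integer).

1. After x ≥ 0: [(1,3) (17,0) (20,16) (9,19) (1,19)]
2. After x ≤ 13: [(1,3) (13,3/4) (13,197/11) (9,19) (1,19)]
3. After y ≥ 8: [(1,8) (13,8) (13,197/11) (9,19) (1,19)]
4. After y ≤ 12: [(1,12) (1,8) (13,8) (13,12)]
5. Canonical ring: [(1,8) (13,8) (13,12) (1,12)]

Clipped polygon: [(1,8) (13,8) (13,12) (1,12)]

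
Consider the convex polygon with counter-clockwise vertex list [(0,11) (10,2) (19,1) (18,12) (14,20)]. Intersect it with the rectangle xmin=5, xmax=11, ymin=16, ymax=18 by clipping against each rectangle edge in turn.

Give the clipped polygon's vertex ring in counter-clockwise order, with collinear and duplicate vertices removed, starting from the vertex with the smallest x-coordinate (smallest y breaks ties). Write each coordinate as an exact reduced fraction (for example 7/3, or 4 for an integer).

1. After x ≥ 5: [(5,199/14) (5,13/2) (10,2) (19,1) (18,12) (14,20)]
2. After x ≤ 11: [(11,253/14) (5,199/14) (5,13/2) (10,2) (11,17/9)]
3. After y ≥ 16: [(11,16) (11,253/14) (70/9,16)]
4. After y ≤ 18: [(11,16) (11,18) (98/9,18) (70/9,16)]
5. Canonical ring: [(70/9,16) (11,16) (11,18) (98/9,18)]

Clipped polygon: [(70/9,16) (11,16) (11,18) (98/9,18)]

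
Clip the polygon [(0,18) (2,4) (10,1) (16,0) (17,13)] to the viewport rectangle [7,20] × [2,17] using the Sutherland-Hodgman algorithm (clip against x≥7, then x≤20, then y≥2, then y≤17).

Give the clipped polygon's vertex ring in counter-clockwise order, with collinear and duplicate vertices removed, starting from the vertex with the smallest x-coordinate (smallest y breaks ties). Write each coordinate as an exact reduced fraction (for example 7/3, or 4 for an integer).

Clipped polygon: [(7,17/8) (22/3,2) (210/13,2) (17,13) (7,271/17)]

1. After x ≥ 7: [(7,271/17) (7,17/8) (10,1) (16,0) (17,13)]
2. After x ≤ 20: [(7,271/17) (7,17/8) (10,1) (16,0) (17,13)]
3. After y ≥ 2: [(7,271/17) (7,17/8) (22/3,2) (210/13,2) (17,13)]
4. After y ≤ 17: [(7,271/17) (7,17/8) (22/3,2) (210/13,2) (17,13)]
5. Canonical ring: [(7,17/8) (22/3,2) (210/13,2) (17,13) (7,271/17)]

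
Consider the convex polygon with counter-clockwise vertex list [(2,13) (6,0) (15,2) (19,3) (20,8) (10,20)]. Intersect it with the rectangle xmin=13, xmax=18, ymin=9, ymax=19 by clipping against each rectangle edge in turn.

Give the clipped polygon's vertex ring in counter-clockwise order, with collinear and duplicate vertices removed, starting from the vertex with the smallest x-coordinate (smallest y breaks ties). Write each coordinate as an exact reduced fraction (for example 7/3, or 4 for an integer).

Clipped polygon: [(13,9) (18,9) (18,52/5) (13,82/5)]

1. After x ≥ 13: [(13,14/9) (15,2) (19,3) (20,8) (13,82/5)]
2. After x ≤ 18: [(13,14/9) (15,2) (18,11/4) (18,52/5) (13,82/5)]
3. After y ≥ 9: [(13,9) (18,9) (18,52/5) (13,82/5)]
4. After y ≤ 19: [(13,9) (18,9) (18,52/5) (13,82/5)]
5. Canonical ring: [(13,9) (18,9) (18,52/5) (13,82/5)]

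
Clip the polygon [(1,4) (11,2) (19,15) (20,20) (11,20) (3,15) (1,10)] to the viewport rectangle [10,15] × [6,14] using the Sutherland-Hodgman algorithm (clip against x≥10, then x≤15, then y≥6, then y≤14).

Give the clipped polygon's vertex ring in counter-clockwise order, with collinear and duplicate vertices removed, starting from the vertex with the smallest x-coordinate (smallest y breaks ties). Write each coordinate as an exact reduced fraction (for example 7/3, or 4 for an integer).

Clipped polygon: [(10,6) (175/13,6) (15,17/2) (15,14) (10,14)]

1. After x ≥ 10: [(10,11/5) (11,2) (19,15) (20,20) (11,20) (10,155/8)]
2. After x ≤ 15: [(10,11/5) (11,2) (15,17/2) (15,20) (11,20) (10,155/8)]
3. After y ≥ 6: [(10,6) (175/13,6) (15,17/2) (15,20) (11,20) (10,155/8)]
4. After y ≤ 14: [(10,14) (10,6) (175/13,6) (15,17/2) (15,14)]
5. Canonical ring: [(10,6) (175/13,6) (15,17/2) (15,14) (10,14)]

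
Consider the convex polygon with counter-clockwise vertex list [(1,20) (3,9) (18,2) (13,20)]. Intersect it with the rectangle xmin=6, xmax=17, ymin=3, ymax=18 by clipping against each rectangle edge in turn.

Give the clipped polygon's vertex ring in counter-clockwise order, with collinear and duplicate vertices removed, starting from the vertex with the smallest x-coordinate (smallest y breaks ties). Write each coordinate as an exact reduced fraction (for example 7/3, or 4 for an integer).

Clipped polygon: [(6,38/5) (111/7,3) (17,3) (17,28/5) (122/9,18) (6,18)]

1. After x ≥ 6: [(6,20) (6,38/5) (18,2) (13,20)]
2. After x ≤ 17: [(6,20) (6,38/5) (17,37/15) (17,28/5) (13,20)]
3. After y ≥ 3: [(6,20) (6,38/5) (111/7,3) (17,3) (17,28/5) (13,20)]
4. After y ≤ 18: [(6,18) (6,38/5) (111/7,3) (17,3) (17,28/5) (122/9,18)]
5. Canonical ring: [(6,38/5) (111/7,3) (17,3) (17,28/5) (122/9,18) (6,18)]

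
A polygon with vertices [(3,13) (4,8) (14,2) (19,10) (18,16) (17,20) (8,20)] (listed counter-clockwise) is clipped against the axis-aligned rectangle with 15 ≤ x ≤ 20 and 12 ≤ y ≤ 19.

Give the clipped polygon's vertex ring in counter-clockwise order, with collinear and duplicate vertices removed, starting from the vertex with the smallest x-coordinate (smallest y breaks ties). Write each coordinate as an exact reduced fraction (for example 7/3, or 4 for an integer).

1. After x ≥ 15: [(15,18/5) (19,10) (18,16) (17,20) (15,20)]
2. After x ≤ 20: [(15,18/5) (19,10) (18,16) (17,20) (15,20)]
3. After y ≥ 12: [(15,12) (56/3,12) (18,16) (17,20) (15,20)]
4. After y ≤ 19: [(15,19) (15,12) (56/3,12) (18,16) (69/4,19)]
5. Canonical ring: [(15,12) (56/3,12) (18,16) (69/4,19) (15,19)]

Clipped polygon: [(15,12) (56/3,12) (18,16) (69/4,19) (15,19)]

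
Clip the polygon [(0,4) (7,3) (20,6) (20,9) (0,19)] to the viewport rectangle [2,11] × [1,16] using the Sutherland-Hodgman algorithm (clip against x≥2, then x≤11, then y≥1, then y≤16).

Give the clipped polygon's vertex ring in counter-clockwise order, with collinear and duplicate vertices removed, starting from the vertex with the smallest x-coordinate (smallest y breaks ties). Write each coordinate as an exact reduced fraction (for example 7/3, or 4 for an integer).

1. After x ≥ 2: [(2,26/7) (7,3) (20,6) (20,9) (2,18)]
2. After x ≤ 11: [(2,26/7) (7,3) (11,51/13) (11,27/2) (2,18)]
3. After y ≥ 1: [(2,26/7) (7,3) (11,51/13) (11,27/2) (2,18)]
4. After y ≤ 16: [(2,16) (2,26/7) (7,3) (11,51/13) (11,27/2) (6,16)]
5. Canonical ring: [(2,26/7) (7,3) (11,51/13) (11,27/2) (6,16) (2,16)]

Clipped polygon: [(2,26/7) (7,3) (11,51/13) (11,27/2) (6,16) (2,16)]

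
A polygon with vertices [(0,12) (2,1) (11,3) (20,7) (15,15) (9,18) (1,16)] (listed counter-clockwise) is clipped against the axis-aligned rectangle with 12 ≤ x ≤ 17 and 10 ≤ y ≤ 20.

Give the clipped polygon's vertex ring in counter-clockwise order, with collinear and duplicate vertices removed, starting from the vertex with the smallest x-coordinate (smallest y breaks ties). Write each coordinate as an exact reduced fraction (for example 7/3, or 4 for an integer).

Clipped polygon: [(12,10) (17,10) (17,59/5) (15,15) (12,33/2)]

1. After x ≥ 12: [(12,31/9) (20,7) (15,15) (12,33/2)]
2. After x ≤ 17: [(12,31/9) (17,17/3) (17,59/5) (15,15) (12,33/2)]
3. After y ≥ 10: [(12,10) (17,10) (17,59/5) (15,15) (12,33/2)]
4. After y ≤ 20: [(12,10) (17,10) (17,59/5) (15,15) (12,33/2)]
5. Canonical ring: [(12,10) (17,10) (17,59/5) (15,15) (12,33/2)]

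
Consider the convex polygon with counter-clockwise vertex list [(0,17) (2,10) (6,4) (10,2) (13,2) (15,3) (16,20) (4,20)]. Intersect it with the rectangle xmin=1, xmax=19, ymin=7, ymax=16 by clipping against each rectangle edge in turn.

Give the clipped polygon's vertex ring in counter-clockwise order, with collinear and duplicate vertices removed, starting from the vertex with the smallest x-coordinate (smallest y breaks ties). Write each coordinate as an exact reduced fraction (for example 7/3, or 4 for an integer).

1. After x ≥ 1: [(1,71/4) (1,27/2) (2,10) (6,4) (10,2) (13,2) (15,3) (16,20) (4,20)]
2. After x ≤ 19: [(1,71/4) (1,27/2) (2,10) (6,4) (10,2) (13,2) (15,3) (16,20) (4,20)]
3. After y ≥ 7: [(1,71/4) (1,27/2) (2,10) (4,7) (259/17,7) (16,20) (4,20)]
4. After y ≤ 16: [(1,16) (1,27/2) (2,10) (4,7) (259/17,7) (268/17,16)]
5. Canonical ring: [(1,27/2) (2,10) (4,7) (259/17,7) (268/17,16) (1,16)]

Clipped polygon: [(1,27/2) (2,10) (4,7) (259/17,7) (268/17,16) (1,16)]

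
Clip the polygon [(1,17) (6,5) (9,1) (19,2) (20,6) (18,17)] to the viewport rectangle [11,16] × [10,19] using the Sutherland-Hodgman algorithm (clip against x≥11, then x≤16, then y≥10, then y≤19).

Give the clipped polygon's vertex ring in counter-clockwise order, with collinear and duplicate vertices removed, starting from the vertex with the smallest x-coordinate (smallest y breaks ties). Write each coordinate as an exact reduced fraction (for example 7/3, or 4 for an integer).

Clipped polygon: [(11,10) (16,10) (16,17) (11,17)]

1. After x ≥ 11: [(11,17) (11,6/5) (19,2) (20,6) (18,17)]
2. After x ≤ 16: [(16,17) (11,17) (11,6/5) (16,17/10)]
3. After y ≥ 10: [(16,10) (16,17) (11,17) (11,10)]
4. After y ≤ 19: [(16,10) (16,17) (11,17) (11,10)]
5. Canonical ring: [(11,10) (16,10) (16,17) (11,17)]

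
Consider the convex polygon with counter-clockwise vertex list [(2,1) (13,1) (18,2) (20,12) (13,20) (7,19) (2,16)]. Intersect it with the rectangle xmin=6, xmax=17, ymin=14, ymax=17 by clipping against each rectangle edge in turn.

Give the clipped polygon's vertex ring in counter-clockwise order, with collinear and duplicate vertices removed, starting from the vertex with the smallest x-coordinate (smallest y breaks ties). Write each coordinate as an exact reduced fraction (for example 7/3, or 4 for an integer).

1. After x ≥ 6: [(6,1) (13,1) (18,2) (20,12) (13,20) (7,19) (6,92/5)]
2. After x ≤ 17: [(6,1) (13,1) (17,9/5) (17,108/7) (13,20) (7,19) (6,92/5)]
3. After y ≥ 14: [(6,14) (17,14) (17,108/7) (13,20) (7,19) (6,92/5)]
4. After y ≤ 17: [(6,17) (6,14) (17,14) (17,108/7) (125/8,17)]
5. Canonical ring: [(6,14) (17,14) (17,108/7) (125/8,17) (6,17)]

Clipped polygon: [(6,14) (17,14) (17,108/7) (125/8,17) (6,17)]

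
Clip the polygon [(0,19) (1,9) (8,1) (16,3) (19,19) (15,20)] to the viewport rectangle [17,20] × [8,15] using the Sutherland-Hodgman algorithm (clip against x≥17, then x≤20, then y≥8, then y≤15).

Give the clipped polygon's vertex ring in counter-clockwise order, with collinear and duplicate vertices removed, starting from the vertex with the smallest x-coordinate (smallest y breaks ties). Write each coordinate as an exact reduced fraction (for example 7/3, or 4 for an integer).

Clipped polygon: [(17,25/3) (73/4,15) (17,15)]

1. After x ≥ 17: [(17,25/3) (19,19) (17,39/2)]
2. After x ≤ 20: [(17,25/3) (19,19) (17,39/2)]
3. After y ≥ 8: [(17,25/3) (19,19) (17,39/2)]
4. After y ≤ 15: [(17,15) (17,25/3) (73/4,15)]
5. Canonical ring: [(17,25/3) (73/4,15) (17,15)]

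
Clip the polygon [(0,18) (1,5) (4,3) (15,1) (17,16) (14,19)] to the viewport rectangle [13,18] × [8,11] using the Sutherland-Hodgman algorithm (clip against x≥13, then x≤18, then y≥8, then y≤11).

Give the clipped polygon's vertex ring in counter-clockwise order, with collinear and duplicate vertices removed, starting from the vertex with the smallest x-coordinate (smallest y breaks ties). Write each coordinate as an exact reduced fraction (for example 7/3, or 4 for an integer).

Clipped polygon: [(13,8) (239/15,8) (49/3,11) (13,11)]

1. After x ≥ 13: [(13,265/14) (13,15/11) (15,1) (17,16) (14,19)]
2. After x ≤ 18: [(13,265/14) (13,15/11) (15,1) (17,16) (14,19)]
3. After y ≥ 8: [(13,265/14) (13,8) (239/15,8) (17,16) (14,19)]
4. After y ≤ 11: [(13,11) (13,8) (239/15,8) (49/3,11)]
5. Canonical ring: [(13,8) (239/15,8) (49/3,11) (13,11)]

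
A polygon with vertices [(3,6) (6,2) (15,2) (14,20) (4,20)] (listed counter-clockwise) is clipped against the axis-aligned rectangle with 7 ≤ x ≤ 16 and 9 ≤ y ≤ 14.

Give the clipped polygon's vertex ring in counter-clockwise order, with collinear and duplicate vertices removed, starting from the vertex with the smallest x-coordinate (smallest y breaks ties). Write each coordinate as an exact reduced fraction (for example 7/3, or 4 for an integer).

Clipped polygon: [(7,9) (263/18,9) (43/3,14) (7,14)]

1. After x ≥ 7: [(7,2) (15,2) (14,20) (7,20)]
2. After x ≤ 16: [(7,2) (15,2) (14,20) (7,20)]
3. After y ≥ 9: [(7,9) (263/18,9) (14,20) (7,20)]
4. After y ≤ 14: [(7,14) (7,9) (263/18,9) (43/3,14)]
5. Canonical ring: [(7,9) (263/18,9) (43/3,14) (7,14)]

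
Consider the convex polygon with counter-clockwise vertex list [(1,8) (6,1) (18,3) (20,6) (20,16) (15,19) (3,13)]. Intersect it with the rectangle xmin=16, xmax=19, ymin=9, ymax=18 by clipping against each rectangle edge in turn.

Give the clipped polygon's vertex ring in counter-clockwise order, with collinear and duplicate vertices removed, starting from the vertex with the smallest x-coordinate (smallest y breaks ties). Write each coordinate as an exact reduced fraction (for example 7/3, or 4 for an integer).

Clipped polygon: [(16,9) (19,9) (19,83/5) (50/3,18) (16,18)]

1. After x ≥ 16: [(16,8/3) (18,3) (20,6) (20,16) (16,92/5)]
2. After x ≤ 19: [(16,8/3) (18,3) (19,9/2) (19,83/5) (16,92/5)]
3. After y ≥ 9: [(16,9) (19,9) (19,83/5) (16,92/5)]
4. After y ≤ 18: [(16,18) (16,9) (19,9) (19,83/5) (50/3,18)]
5. Canonical ring: [(16,9) (19,9) (19,83/5) (50/3,18) (16,18)]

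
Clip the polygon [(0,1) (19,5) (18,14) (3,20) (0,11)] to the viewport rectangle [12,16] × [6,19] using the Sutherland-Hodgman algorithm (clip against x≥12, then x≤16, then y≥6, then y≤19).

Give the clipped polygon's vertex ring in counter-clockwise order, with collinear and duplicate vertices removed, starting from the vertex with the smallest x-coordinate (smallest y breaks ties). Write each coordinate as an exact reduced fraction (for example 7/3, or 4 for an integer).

1. After x ≥ 12: [(12,67/19) (19,5) (18,14) (12,82/5)]
2. After x ≤ 16: [(12,67/19) (16,83/19) (16,74/5) (12,82/5)]
3. After y ≥ 6: [(12,6) (16,6) (16,74/5) (12,82/5)]
4. After y ≤ 19: [(12,6) (16,6) (16,74/5) (12,82/5)]
5. Canonical ring: [(12,6) (16,6) (16,74/5) (12,82/5)]

Clipped polygon: [(12,6) (16,6) (16,74/5) (12,82/5)]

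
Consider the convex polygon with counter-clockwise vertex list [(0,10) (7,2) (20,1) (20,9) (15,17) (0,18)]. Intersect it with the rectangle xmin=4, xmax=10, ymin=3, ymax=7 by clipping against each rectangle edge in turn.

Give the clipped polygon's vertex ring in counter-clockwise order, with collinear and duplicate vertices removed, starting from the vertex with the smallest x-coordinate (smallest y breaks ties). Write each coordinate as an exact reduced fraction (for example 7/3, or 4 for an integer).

1. After x ≥ 4: [(4,38/7) (7,2) (20,1) (20,9) (15,17) (4,266/15)]
2. After x ≤ 10: [(4,38/7) (7,2) (10,23/13) (10,52/3) (4,266/15)]
3. After y ≥ 3: [(4,38/7) (49/8,3) (10,3) (10,52/3) (4,266/15)]
4. After y ≤ 7: [(4,7) (4,38/7) (49/8,3) (10,3) (10,7)]
5. Canonical ring: [(4,38/7) (49/8,3) (10,3) (10,7) (4,7)]

Clipped polygon: [(4,38/7) (49/8,3) (10,3) (10,7) (4,7)]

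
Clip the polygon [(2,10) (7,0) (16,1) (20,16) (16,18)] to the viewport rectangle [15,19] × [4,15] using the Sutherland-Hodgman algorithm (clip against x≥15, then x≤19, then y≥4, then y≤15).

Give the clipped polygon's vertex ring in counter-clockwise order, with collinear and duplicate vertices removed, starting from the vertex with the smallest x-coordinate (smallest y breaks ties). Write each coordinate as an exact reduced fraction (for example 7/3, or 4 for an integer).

1. After x ≥ 15: [(15,122/7) (15,8/9) (16,1) (20,16) (16,18)]
2. After x ≤ 19: [(15,122/7) (15,8/9) (16,1) (19,49/4) (19,33/2) (16,18)]
3. After y ≥ 4: [(15,122/7) (15,4) (84/5,4) (19,49/4) (19,33/2) (16,18)]
4. After y ≤ 15: [(15,15) (15,4) (84/5,4) (19,49/4) (19,15)]
5. Canonical ring: [(15,4) (84/5,4) (19,49/4) (19,15) (15,15)]

Clipped polygon: [(15,4) (84/5,4) (19,49/4) (19,15) (15,15)]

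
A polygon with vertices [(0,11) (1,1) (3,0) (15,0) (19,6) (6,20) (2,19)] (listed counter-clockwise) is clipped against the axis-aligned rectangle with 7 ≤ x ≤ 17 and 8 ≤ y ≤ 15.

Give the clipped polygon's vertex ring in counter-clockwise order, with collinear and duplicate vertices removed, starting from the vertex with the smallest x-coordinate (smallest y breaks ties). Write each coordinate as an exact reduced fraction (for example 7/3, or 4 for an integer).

1. After x ≥ 7: [(7,0) (15,0) (19,6) (7,246/13)]
2. After x ≤ 17: [(7,0) (15,0) (17,3) (17,106/13) (7,246/13)]
3. After y ≥ 8: [(7,8) (17,8) (17,106/13) (7,246/13)]
4. After y ≤ 15: [(7,15) (7,8) (17,8) (17,106/13) (149/14,15)]
5. Canonical ring: [(7,8) (17,8) (17,106/13) (149/14,15) (7,15)]

Clipped polygon: [(7,8) (17,8) (17,106/13) (149/14,15) (7,15)]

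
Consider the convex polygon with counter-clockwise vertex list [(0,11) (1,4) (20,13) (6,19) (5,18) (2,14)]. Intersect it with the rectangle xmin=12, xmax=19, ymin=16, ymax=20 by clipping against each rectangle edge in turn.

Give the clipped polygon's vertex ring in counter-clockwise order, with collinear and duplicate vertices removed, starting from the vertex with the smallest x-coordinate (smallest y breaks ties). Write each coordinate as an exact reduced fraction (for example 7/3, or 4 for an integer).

1. After x ≥ 12: [(12,175/19) (20,13) (12,115/7)]
2. After x ≤ 19: [(12,175/19) (19,238/19) (19,94/7) (12,115/7)]
3. After y ≥ 16: [(12,16) (13,16) (12,115/7)]
4. After y ≤ 20: [(12,16) (13,16) (12,115/7)]
5. Canonical ring: [(12,16) (13,16) (12,115/7)]

Clipped polygon: [(12,16) (13,16) (12,115/7)]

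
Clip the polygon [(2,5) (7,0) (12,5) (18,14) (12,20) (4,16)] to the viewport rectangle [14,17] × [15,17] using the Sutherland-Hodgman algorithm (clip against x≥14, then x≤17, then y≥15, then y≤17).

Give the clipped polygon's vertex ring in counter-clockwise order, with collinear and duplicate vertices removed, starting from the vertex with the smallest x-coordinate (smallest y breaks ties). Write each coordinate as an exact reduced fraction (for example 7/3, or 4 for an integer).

1. After x ≥ 14: [(14,8) (18,14) (14,18)]
2. After x ≤ 17: [(14,8) (17,25/2) (17,15) (14,18)]
3. After y ≥ 15: [(14,15) (17,15) (17,15) (14,18)]
4. After y ≤ 17: [(14,17) (14,15) (17,15) (17,15) (15,17)]
5. Canonical ring: [(14,15) (17,15) (15,17) (14,17)]

Clipped polygon: [(14,15) (17,15) (15,17) (14,17)]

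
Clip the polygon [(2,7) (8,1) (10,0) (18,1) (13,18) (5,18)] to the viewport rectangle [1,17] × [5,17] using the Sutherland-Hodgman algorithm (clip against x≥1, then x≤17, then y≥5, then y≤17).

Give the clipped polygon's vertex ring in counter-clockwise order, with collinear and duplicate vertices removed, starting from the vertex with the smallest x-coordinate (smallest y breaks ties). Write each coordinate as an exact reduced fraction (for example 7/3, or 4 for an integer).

1. After x ≥ 1: [(2,7) (8,1) (10,0) (18,1) (13,18) (5,18)]
2. After x ≤ 17: [(2,7) (8,1) (10,0) (17,7/8) (17,22/5) (13,18) (5,18)]
3. After y ≥ 5: [(2,7) (4,5) (286/17,5) (13,18) (5,18)]
4. After y ≤ 17: [(52/11,17) (2,7) (4,5) (286/17,5) (226/17,17)]
5. Canonical ring: [(2,7) (4,5) (286/17,5) (226/17,17) (52/11,17)]

Clipped polygon: [(2,7) (4,5) (286/17,5) (226/17,17) (52/11,17)]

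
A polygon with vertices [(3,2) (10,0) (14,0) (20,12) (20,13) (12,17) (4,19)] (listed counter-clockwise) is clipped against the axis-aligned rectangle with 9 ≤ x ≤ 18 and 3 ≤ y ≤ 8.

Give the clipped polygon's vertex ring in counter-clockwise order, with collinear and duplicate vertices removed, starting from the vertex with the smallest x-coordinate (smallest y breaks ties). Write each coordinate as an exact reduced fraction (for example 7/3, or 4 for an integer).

1. After x ≥ 9: [(9,2/7) (10,0) (14,0) (20,12) (20,13) (12,17) (9,71/4)]
2. After x ≤ 18: [(9,2/7) (10,0) (14,0) (18,8) (18,14) (12,17) (9,71/4)]
3. After y ≥ 3: [(9,3) (31/2,3) (18,8) (18,14) (12,17) (9,71/4)]
4. After y ≤ 8: [(9,8) (9,3) (31/2,3) (18,8) (18,8)]
5. Canonical ring: [(9,3) (31/2,3) (18,8) (9,8)]

Clipped polygon: [(9,3) (31/2,3) (18,8) (9,8)]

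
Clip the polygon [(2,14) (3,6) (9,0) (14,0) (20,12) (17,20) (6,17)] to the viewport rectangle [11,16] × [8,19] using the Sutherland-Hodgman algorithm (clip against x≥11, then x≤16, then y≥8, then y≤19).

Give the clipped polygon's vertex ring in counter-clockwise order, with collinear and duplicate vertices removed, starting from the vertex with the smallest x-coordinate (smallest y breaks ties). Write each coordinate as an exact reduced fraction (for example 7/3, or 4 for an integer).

1. After x ≥ 11: [(11,0) (14,0) (20,12) (17,20) (11,202/11)]
2. After x ≤ 16: [(11,0) (14,0) (16,4) (16,217/11) (11,202/11)]
3. After y ≥ 8: [(11,8) (16,8) (16,217/11) (11,202/11)]
4. After y ≤ 19: [(11,8) (16,8) (16,19) (40/3,19) (11,202/11)]
5. Canonical ring: [(11,8) (16,8) (16,19) (40/3,19) (11,202/11)]

Clipped polygon: [(11,8) (16,8) (16,19) (40/3,19) (11,202/11)]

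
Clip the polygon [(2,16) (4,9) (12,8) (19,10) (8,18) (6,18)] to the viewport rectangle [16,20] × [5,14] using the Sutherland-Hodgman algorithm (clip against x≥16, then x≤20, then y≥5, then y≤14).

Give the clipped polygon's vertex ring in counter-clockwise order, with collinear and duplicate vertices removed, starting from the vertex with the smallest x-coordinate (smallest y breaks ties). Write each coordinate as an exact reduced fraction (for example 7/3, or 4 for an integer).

1. After x ≥ 16: [(16,64/7) (19,10) (16,134/11)]
2. After x ≤ 20: [(16,64/7) (19,10) (16,134/11)]
3. After y ≥ 5: [(16,64/7) (19,10) (16,134/11)]
4. After y ≤ 14: [(16,64/7) (19,10) (16,134/11)]
5. Canonical ring: [(16,64/7) (19,10) (16,134/11)]

Clipped polygon: [(16,64/7) (19,10) (16,134/11)]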